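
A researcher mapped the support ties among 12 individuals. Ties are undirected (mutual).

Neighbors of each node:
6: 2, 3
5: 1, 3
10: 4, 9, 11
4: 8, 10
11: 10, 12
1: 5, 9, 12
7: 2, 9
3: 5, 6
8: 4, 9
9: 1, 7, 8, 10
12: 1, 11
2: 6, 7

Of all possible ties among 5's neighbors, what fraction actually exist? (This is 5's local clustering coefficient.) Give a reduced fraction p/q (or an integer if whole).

5's neighbors: 1 and 3 (k = 2).
Possible neighbor pairs: C(2,2) = 1. Edges among them: none → e = 0.
Clustering(5) = 0/1.

0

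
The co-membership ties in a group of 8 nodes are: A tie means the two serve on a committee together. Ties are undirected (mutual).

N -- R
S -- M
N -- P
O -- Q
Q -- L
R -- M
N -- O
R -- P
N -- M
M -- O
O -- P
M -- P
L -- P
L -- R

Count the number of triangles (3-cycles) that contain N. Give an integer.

5

N's neighbors: M, O, P, and R.
Neighbor pairs that are themselves tied: N–M–O; N–M–P; N–M–R; N–O–P; N–P–R. Each forms one triangle with N, for 5 in total.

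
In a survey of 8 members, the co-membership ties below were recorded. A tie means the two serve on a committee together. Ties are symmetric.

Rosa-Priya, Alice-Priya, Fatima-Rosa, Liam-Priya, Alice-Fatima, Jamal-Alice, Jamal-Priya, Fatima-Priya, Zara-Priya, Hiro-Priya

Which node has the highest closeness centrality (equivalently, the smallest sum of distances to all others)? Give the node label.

Priya

Farness (sum of distances to all others) for each node — Alice:11, Fatima:11, Hiro:13, Jamal:12, Liam:13, Priya:7, Rosa:12, Zara:13.
The smallest farness is 7, for Priya, so Priya has the highest closeness.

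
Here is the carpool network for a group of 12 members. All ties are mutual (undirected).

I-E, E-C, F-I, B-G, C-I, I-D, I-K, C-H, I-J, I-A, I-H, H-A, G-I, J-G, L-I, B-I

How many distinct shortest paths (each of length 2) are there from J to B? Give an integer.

The shortest distance is 2. The length-2 paths are: J–I–B; J–G–B.
That gives 2 distinct shortest paths.

2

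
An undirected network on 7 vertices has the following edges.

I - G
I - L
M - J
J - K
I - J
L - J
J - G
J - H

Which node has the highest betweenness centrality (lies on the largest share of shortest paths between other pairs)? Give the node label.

J

Unnormalized betweenness of each node: G:0, H:0, I:1/2, J:25/2, K:0, L:0, M:0.
J has the largest value, 25/2, making it the main broker — the node through which the most shortest paths run.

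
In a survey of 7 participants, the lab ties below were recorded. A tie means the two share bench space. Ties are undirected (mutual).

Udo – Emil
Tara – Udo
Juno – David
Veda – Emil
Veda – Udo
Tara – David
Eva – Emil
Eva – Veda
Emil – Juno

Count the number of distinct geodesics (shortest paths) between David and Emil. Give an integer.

1

The shortest distance is 2, and the only length-2 path is David–Juno–Emil. So there is exactly 1 shortest path.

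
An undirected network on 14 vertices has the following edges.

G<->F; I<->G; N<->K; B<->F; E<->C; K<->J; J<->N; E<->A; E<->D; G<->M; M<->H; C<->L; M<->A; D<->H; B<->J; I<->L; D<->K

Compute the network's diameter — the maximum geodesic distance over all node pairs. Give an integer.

Eccentricity of each node (its greatest distance to any other): A:4, B:5, C:5, D:4, E:4, F:4, G:4, H:4, I:5, J:5, K:5, L:5, M:4, N:5.
The maximum eccentricity is 5, realized for instance by the pair B–C via B – J – K – D – E – C. So the diameter is 5.

5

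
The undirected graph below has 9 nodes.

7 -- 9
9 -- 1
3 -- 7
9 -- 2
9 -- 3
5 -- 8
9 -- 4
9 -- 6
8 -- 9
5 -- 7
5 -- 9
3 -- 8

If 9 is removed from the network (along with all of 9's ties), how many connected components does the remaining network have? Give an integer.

Without 9, the remaining ties split the others into: {3, 5, 7, 8}; {1}; {6}; {4}; {2}.
That's 5 separate components.

5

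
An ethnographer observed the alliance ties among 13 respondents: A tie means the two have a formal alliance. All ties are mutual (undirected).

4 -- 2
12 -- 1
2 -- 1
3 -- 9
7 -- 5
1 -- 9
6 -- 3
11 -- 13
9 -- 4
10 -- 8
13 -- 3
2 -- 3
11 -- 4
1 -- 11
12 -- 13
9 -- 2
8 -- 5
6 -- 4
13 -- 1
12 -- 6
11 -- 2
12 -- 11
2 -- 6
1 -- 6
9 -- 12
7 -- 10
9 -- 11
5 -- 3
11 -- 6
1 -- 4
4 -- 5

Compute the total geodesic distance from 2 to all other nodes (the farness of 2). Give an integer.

22

Distances from 2: 1:1, 3:1, 4:1, 5:2, 6:1, 7:3, 8:3, 9:1, 10:4, 11:1, 12:2, 13:2.
Sum = 1 + 1 + 1 + 2 + 1 + 3 + 3 + 1 + 4 + 1 + 2 + 2 = 22.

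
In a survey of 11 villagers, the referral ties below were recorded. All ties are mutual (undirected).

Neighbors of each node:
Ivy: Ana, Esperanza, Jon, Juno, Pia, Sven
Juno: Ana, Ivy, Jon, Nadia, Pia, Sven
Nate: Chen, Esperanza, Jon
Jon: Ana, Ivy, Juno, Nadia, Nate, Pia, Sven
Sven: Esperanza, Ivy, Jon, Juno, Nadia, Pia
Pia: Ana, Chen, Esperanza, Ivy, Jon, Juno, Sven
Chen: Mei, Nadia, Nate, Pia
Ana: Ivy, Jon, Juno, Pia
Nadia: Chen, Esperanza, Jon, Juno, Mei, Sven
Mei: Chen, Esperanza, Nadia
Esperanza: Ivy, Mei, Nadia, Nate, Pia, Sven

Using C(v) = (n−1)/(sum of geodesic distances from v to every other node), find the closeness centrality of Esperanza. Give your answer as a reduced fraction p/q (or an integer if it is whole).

Distances from Esperanza: Ana:2, Chen:2, Ivy:1, Jon:2, Juno:2, Mei:1, Nadia:1, Nate:1, Pia:1, Sven:1. Sum = 14.
n = 11, so closeness = 10/14 = 5/7.

5/7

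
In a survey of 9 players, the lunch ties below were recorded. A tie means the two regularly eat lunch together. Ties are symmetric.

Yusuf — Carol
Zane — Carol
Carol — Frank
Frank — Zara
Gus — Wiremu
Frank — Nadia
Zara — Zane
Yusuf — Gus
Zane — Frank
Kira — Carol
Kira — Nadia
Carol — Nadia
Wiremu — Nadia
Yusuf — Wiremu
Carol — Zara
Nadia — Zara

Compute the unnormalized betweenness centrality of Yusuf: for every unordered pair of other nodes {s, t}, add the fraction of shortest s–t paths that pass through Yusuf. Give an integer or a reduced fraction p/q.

Pairs whose geodesics pass through Yusuf — Zane–Wiremu: 1/4; Zane–Gus: 1; Zara–Gus: 1/2; Frank–Gus: 1/2; Kira–Gus: 1/2; Carol–Wiremu: 1/2; Carol–Gus: 1.
All other pairs contribute 0.
Summing the contributions gives betweenness(Yusuf) = 17/4.

17/4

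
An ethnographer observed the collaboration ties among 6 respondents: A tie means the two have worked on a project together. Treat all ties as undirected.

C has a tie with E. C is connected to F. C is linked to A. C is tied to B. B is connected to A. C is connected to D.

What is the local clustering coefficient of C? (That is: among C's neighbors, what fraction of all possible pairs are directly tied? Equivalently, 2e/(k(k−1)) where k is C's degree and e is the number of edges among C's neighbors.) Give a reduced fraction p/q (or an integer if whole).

1/10

C's neighbors: A, B, D, E, and F (k = 5).
Possible neighbor pairs: C(5,2) = 10. Edges among them: A–B → e = 1.
Clustering(C) = 1/10.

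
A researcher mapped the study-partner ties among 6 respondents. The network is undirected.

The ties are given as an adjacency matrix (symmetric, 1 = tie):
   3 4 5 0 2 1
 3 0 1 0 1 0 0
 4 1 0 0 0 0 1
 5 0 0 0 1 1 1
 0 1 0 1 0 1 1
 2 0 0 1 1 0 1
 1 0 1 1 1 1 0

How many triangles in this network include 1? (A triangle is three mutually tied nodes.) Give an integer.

3

1's neighbors: 0, 2, 4, and 5.
Neighbor pairs that are themselves tied: 1–0–2; 1–0–5; 1–2–5. Each forms one triangle with 1, for 3 in total.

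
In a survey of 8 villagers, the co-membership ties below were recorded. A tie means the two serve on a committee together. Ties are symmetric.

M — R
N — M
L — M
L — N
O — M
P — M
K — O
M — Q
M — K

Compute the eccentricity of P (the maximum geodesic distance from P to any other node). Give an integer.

2

Distances from P: K:2, L:2, M:1, N:2, O:2, Q:2, R:2.
The largest is 2 (to L, Q, R, N, K, and O), so the eccentricity of P is 2.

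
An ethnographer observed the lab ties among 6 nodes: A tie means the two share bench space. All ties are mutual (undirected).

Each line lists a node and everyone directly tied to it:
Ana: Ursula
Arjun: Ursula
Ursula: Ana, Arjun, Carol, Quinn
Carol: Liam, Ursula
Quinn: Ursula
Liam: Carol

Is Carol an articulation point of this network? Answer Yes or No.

Yes

Removing Carol leaves {Ana, Arjun, Quinn, and Ursula} with no path to {Liam}, so the network splits into 2 components. Carol is a cut vertex.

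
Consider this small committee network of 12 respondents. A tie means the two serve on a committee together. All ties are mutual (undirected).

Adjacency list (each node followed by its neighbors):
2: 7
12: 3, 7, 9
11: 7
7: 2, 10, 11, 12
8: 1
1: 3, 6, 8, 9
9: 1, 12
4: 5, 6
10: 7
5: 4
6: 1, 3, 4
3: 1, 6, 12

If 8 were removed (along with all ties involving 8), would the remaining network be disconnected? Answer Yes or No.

No

Even without 8, every remaining node can still reach every other (the residual graph is connected), so 8 is not a cut vertex.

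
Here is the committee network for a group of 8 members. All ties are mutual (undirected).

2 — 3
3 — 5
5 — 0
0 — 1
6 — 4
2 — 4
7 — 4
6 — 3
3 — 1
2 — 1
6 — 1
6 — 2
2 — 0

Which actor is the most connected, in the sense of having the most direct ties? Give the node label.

Degrees — 0:3, 1:4, 2:5, 3:4, 4:3, 5:2, 6:4, 7:1.
The maximum is 5, attained only by 2.

2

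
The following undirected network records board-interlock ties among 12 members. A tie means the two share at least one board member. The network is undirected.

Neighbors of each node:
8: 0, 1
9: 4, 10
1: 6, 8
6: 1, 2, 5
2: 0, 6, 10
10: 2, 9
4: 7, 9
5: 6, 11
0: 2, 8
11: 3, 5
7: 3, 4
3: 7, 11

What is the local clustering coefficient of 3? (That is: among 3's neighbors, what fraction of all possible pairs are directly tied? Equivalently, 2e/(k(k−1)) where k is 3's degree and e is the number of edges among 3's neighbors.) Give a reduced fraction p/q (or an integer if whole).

3's neighbors: 7 and 11 (k = 2).
Possible neighbor pairs: C(2,2) = 1. Edges among them: none → e = 0.
Clustering(3) = 0/1.

0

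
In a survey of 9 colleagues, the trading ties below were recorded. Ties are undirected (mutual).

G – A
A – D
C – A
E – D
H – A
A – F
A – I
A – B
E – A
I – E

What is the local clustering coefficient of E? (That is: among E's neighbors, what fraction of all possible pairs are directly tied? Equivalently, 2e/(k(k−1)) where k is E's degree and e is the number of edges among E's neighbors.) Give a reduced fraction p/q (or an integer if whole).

E's neighbors: A, D, and I (k = 3).
Possible neighbor pairs: C(3,2) = 3. Edges among them: A–D, A–I → e = 2.
Clustering(E) = 2/3.

2/3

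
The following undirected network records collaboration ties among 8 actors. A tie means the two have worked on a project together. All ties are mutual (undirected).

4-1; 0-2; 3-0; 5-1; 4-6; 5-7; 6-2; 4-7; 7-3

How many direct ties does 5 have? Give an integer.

5 is directly tied to 1 and 7. That is 2 neighbors, so the degree of 5 is 2.

2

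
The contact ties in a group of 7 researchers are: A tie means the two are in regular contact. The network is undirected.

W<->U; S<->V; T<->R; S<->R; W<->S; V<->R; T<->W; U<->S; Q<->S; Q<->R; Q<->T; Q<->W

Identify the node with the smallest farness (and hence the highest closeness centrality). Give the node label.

Farness (sum of distances to all others) for each node — Q:8, R:8, S:7, T:9, U:10, V:10, W:8.
The smallest farness is 7, for S, so S has the highest closeness.

S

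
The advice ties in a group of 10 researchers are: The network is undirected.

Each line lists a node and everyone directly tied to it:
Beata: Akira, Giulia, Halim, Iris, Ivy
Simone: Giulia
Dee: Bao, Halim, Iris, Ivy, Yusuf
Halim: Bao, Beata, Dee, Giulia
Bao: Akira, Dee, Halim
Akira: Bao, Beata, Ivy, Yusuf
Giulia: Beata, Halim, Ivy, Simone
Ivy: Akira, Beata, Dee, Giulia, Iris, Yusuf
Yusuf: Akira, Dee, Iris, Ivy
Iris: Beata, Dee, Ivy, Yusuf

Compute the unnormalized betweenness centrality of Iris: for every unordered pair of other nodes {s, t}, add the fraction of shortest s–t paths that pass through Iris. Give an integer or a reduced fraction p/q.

Pairs whose geodesics pass through Iris — Dee–Beata: 1/3; Beata–Yusuf: 1/3.
All other pairs contribute 0.
Summing the contributions gives betweenness(Iris) = 2/3.

2/3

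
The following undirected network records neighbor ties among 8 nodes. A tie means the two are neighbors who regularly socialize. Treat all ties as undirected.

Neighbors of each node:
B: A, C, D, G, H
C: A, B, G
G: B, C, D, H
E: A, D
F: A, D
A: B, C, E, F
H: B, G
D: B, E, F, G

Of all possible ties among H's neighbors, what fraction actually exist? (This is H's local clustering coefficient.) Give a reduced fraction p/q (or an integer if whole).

H's neighbors: B and G (k = 2).
Possible neighbor pairs: C(2,2) = 1. Edges among them: B–G → e = 1.
Clustering(H) = 1/1.

1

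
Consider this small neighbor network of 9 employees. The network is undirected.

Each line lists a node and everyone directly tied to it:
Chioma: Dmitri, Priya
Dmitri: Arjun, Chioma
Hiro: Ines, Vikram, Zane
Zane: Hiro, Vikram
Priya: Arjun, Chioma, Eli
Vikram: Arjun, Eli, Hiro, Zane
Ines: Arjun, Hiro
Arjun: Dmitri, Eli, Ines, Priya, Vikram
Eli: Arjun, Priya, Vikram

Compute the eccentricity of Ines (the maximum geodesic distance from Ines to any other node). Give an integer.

3

Distances from Ines: Arjun:1, Chioma:3, Dmitri:2, Eli:2, Hiro:1, Priya:2, Vikram:2, Zane:2.
The largest is 3 (to Chioma), so the eccentricity of Ines is 3.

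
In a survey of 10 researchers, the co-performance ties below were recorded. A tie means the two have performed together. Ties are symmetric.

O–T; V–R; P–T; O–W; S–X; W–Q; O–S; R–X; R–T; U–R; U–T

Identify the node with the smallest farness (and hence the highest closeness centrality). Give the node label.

Farness (sum of distances to all others) for each node — O:16, P:23, Q:30, R:17, S:20, T:15, U:20, V:25, W:22, X:20.
The smallest farness is 15, for T, so T has the highest closeness.

T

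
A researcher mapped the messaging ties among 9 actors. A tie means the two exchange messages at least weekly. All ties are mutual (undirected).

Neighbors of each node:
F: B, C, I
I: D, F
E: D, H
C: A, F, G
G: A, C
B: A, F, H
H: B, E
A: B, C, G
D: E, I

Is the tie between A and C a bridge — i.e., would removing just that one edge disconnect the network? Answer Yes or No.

Even without that edge, A still reaches C via A – G – C, so the network stays connected. Not a bridge.

No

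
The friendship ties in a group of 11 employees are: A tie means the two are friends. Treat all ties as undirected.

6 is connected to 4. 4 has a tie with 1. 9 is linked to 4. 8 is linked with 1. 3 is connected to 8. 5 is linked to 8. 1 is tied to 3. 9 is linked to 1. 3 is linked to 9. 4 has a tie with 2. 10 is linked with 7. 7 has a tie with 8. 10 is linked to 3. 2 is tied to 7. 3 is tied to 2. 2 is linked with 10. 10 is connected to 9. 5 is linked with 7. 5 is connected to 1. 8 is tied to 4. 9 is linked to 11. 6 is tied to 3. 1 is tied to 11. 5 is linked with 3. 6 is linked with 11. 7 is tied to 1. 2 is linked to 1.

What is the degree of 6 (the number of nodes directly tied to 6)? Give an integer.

6 is directly tied to 3, 4, and 11. That is 3 neighbors, so the degree of 6 is 3.

3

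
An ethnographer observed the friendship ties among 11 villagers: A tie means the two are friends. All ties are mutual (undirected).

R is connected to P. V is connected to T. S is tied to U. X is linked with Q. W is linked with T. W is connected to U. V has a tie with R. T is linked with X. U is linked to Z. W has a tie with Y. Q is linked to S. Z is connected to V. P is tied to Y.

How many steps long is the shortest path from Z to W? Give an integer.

2

One shortest route is Z – U – W, which uses 2 edges, and Z and W are not directly tied, so nothing shorter exists. So d(Z,W) = 2.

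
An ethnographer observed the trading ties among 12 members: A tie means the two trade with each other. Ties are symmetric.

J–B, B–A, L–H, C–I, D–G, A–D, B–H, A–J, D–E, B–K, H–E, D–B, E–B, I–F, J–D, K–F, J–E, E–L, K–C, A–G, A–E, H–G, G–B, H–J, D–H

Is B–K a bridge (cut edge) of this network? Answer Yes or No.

Yes

Without the B–K edge there is no alternate route between B and K, so the network disconnects. It is a bridge.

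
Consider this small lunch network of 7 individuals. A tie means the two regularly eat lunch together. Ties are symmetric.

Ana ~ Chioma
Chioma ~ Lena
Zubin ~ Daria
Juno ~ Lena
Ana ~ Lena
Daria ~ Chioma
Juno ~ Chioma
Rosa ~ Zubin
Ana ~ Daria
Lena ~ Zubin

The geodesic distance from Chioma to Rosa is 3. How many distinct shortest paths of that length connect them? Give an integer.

The shortest distance is 3. The length-3 paths are: Chioma–Lena–Zubin–Rosa; Chioma–Daria–Zubin–Rosa.
That gives 2 distinct shortest paths.

2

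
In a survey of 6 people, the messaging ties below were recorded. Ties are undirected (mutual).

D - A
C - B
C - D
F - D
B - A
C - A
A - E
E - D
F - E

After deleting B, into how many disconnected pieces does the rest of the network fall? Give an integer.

1

B's neighbors (A and C) remain reachable from one another through other ties, so the rest of the network stays in one piece.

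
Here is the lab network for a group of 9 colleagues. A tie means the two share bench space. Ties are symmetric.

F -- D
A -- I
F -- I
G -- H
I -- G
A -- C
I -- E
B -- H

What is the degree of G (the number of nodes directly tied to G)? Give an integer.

G is directly tied to H and I. That is 2 neighbors, so the degree of G is 2.

2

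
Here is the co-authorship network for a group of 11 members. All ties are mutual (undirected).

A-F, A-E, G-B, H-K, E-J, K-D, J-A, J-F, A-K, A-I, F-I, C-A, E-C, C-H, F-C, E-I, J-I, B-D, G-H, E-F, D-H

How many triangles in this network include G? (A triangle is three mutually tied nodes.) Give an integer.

0

G's neighbors are B and H, but none of them are tied to each other, so no triangle contains G.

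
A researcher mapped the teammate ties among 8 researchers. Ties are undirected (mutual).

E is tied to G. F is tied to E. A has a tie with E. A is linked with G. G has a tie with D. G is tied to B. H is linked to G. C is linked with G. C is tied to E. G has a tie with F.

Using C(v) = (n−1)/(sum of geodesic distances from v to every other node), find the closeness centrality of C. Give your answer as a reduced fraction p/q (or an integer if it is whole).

Distances from C: A:2, B:2, D:2, E:1, F:2, G:1, H:2. Sum = 12.
n = 8, so closeness = 7/12.

7/12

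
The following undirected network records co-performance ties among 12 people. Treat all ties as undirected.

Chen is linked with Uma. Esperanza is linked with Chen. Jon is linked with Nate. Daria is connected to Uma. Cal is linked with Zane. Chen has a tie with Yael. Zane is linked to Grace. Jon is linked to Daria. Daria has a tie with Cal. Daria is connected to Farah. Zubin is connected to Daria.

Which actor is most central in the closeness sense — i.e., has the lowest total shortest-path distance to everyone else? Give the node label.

Farness (sum of distances to all others) for each node — Cal:26, Chen:30, Daria:20, Esperanza:40, Farah:30, Grace:44, Jon:28, Nate:38, Uma:24, Yael:40, Zane:34, Zubin:30.
The smallest farness is 20, for Daria, so Daria has the highest closeness.

Daria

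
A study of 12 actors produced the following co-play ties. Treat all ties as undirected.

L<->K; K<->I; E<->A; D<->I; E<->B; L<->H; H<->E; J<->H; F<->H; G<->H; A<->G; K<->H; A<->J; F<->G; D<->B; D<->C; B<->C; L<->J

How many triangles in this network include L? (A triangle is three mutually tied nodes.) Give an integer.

L's neighbors: H, J, and K.
Neighbor pairs that are themselves tied: L–H–J; L–H–K. Each forms one triangle with L, for 2 in total.

2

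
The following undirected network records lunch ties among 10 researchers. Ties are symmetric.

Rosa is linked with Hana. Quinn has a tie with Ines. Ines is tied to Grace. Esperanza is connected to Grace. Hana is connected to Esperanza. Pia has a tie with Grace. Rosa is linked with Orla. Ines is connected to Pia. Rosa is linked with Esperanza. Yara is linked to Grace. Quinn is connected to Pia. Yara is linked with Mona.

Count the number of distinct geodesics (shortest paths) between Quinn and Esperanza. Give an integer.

2

The shortest distance is 3. The length-3 paths are: Quinn–Pia–Grace–Esperanza; Quinn–Ines–Grace–Esperanza.
That gives 2 distinct shortest paths.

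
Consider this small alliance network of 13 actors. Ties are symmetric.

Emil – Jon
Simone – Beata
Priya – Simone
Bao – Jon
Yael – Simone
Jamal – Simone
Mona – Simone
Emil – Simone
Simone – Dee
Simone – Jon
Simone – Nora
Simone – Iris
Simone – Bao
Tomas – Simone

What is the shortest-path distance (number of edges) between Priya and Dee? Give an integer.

2

One shortest route is Priya – Simone – Dee, which uses 2 edges, and Priya and Dee are not directly tied, so nothing shorter exists. So d(Priya,Dee) = 2.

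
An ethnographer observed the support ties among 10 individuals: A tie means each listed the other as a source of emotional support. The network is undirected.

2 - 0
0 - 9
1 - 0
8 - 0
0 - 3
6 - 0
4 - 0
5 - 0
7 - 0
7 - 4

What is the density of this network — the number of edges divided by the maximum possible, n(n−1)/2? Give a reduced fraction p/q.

2/9

There are 10 edges and 10 nodes, so the maximum possible is C(10,2) = 45.
Density = 10/45 = 2/9.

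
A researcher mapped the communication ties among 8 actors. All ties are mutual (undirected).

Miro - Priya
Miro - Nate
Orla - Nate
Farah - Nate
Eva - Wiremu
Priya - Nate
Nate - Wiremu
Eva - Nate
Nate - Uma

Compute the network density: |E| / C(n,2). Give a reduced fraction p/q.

There are 9 edges and 8 nodes, so the maximum possible is C(8,2) = 28.
Density = 9/28.

9/28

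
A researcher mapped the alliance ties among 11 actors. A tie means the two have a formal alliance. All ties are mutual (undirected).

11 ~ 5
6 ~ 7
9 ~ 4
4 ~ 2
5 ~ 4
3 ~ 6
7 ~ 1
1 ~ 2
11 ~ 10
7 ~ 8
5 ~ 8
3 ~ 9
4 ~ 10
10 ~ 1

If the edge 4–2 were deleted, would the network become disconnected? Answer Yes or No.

Even without that edge, 4 still reaches 2 via 4 – 10 – 1 – 2, so the network stays connected. Not a bridge.

No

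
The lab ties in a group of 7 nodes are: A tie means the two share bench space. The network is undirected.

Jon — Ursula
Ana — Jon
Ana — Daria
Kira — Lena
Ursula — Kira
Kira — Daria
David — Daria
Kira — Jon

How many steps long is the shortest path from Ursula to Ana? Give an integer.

2

One shortest route is Ursula – Jon – Ana, which uses 2 edges, and Ursula and Ana are not directly tied, so nothing shorter exists. So d(Ursula,Ana) = 2.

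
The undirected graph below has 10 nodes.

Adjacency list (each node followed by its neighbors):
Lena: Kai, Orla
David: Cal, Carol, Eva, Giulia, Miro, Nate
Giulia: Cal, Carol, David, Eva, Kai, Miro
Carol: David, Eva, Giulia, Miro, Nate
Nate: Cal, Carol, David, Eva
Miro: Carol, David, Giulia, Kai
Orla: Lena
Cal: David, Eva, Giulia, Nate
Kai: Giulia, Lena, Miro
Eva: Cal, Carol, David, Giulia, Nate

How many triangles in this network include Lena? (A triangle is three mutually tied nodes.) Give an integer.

0

Lena's neighbors are Kai and Orla, but none of them are tied to each other, so no triangle contains Lena.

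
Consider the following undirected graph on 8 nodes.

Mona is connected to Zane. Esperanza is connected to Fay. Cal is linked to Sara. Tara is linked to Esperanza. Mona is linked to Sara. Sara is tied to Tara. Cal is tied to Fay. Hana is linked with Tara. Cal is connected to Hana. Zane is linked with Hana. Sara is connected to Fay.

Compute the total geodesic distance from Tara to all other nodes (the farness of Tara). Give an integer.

11

Distances from Tara: Cal:2, Esperanza:1, Fay:2, Hana:1, Mona:2, Sara:1, Zane:2.
Sum = 2 + 1 + 2 + 1 + 2 + 1 + 2 = 11.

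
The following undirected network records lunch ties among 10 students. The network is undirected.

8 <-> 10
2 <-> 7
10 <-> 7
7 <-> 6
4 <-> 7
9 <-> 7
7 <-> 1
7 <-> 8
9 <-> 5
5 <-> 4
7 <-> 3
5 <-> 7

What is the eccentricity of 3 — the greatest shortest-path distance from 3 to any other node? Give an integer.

2

Distances from 3: 1:2, 2:2, 4:2, 5:2, 6:2, 7:1, 8:2, 9:2, 10:2.
The largest is 2 (to 10, 8, 9, 5, 2, 6, 4, and 1), so the eccentricity of 3 is 2.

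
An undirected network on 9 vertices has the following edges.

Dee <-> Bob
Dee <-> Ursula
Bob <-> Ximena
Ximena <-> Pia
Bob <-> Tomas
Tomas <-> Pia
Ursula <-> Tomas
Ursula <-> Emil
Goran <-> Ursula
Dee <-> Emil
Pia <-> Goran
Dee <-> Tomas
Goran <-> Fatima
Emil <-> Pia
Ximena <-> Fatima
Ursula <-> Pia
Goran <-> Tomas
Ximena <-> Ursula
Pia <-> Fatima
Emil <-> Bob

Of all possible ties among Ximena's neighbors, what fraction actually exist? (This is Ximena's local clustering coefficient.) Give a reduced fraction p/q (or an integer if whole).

Ximena's neighbors: Bob, Fatima, Pia, and Ursula (k = 4).
Possible neighbor pairs: C(4,2) = 6. Edges among them: Fatima–Pia, Pia–Ursula → e = 2.
Clustering(Ximena) = 2/6 = 1/3.

1/3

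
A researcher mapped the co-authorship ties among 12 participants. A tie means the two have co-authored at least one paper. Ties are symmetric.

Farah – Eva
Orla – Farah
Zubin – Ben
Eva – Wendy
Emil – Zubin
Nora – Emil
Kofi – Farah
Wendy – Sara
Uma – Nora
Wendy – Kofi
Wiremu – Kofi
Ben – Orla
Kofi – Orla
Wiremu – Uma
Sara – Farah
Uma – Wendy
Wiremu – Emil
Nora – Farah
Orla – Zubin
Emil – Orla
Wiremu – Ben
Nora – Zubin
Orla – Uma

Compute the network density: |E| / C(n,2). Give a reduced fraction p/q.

23/66

There are 23 edges and 12 nodes, so the maximum possible is C(12,2) = 66.
Density = 23/66.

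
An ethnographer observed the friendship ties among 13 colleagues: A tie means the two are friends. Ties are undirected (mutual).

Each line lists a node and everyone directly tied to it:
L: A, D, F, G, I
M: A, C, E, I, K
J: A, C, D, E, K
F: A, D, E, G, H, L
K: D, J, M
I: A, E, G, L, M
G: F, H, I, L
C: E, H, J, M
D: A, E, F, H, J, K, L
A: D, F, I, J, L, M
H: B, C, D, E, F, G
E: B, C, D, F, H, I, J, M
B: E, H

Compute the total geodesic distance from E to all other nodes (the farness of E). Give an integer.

Distances from E: A:2, B:1, C:1, D:1, F:1, G:2, H:1, I:1, J:1, K:2, L:2, M:1.
Sum = 2 + 1 + 1 + 1 + 1 + 2 + 1 + 1 + 1 + 2 + 2 + 1 = 16.

16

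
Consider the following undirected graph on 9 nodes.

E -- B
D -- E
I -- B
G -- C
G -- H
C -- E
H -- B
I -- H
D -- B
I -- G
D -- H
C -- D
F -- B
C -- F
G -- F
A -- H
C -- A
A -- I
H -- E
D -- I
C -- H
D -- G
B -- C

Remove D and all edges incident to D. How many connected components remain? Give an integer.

1

D's neighbors (B, C, E, G, H, and I) remain reachable from one another through other ties, so the rest of the network stays in one piece.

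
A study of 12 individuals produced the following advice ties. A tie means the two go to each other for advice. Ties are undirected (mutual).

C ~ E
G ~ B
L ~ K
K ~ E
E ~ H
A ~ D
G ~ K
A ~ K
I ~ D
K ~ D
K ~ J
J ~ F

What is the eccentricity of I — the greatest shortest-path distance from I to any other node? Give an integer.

4

Distances from I: A:2, B:4, C:4, D:1, E:3, F:4, G:3, H:4, J:3, K:2, L:3.
The largest is 4 (to F, B, C, and H), so the eccentricity of I is 4.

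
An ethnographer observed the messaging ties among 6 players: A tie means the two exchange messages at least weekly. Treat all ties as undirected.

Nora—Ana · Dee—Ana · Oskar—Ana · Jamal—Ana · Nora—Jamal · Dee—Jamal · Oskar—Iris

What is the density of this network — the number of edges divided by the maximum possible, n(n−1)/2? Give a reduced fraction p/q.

There are 7 edges and 6 nodes, so the maximum possible is C(6,2) = 15.
Density = 7/15.

7/15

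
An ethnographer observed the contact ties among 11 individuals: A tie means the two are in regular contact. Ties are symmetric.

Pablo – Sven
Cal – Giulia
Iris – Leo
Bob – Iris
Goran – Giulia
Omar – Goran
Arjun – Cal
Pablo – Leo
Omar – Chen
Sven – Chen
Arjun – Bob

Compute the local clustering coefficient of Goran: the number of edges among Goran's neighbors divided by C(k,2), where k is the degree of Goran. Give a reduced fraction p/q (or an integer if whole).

Goran's neighbors: Giulia and Omar (k = 2).
Possible neighbor pairs: C(2,2) = 1. Edges among them: none → e = 0.
Clustering(Goran) = 0/1.

0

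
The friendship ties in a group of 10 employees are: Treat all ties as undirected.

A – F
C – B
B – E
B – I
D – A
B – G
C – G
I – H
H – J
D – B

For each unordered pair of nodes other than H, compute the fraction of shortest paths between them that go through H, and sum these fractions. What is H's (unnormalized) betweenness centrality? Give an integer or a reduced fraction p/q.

8

Pairs whose geodesics pass through H — I–J: 1; A–J: 1; C–J: 1; B–J: 1; E–J: 1; F–J: 1; J–D: 1; J–G: 1.
All other pairs contribute 0.
Summing the contributions gives betweenness(H) = 8.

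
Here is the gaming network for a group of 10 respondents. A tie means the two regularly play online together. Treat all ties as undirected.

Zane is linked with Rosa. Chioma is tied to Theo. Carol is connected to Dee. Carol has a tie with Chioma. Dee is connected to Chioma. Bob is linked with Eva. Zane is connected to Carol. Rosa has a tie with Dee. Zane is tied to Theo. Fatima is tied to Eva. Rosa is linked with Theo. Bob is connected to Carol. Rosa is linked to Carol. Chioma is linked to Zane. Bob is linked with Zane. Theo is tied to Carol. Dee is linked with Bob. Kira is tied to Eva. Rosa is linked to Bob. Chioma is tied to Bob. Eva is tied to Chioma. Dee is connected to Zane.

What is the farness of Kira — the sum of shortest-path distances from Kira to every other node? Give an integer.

Distances from Kira: Bob:2, Carol:3, Chioma:2, Dee:3, Eva:1, Fatima:2, Rosa:3, Theo:3, Zane:3.
Sum = 2 + 3 + 2 + 3 + 1 + 2 + 3 + 3 + 3 = 22.

22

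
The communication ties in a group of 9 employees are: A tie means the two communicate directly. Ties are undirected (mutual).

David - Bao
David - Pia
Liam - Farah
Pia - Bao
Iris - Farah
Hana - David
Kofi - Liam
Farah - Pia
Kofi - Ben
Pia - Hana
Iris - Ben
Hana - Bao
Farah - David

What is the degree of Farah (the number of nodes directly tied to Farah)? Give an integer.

4

Farah is directly tied to David, Iris, Liam, and Pia. That is 4 neighbors, so the degree of Farah is 4.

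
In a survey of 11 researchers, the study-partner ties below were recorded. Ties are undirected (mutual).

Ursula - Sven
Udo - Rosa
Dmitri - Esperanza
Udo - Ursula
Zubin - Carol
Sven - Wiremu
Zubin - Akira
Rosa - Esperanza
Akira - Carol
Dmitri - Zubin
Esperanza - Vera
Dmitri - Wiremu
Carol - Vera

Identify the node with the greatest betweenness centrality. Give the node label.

Dmitri

Unnormalized betweenness of each node: Akira:0, Carol:7/2, Dmitri:18, Esperanza:31/2, Rosa:17/2, Sven:11/2, Udo:9/2, Ursula:3, Vera:5, Wiremu:19/2, Zubin:9.
Dmitri has the largest value, 18, making it the main broker — the node through which the most shortest paths run.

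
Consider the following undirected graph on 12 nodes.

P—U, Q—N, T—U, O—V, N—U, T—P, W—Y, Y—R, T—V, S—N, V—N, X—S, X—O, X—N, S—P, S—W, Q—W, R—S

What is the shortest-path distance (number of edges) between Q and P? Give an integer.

One shortest route is Q – N – U – P, which uses 3 edges, and at distance 2 from Q we only reach {S, U, V, X, Y}, which does not include P. So d(Q,P) = 3.

3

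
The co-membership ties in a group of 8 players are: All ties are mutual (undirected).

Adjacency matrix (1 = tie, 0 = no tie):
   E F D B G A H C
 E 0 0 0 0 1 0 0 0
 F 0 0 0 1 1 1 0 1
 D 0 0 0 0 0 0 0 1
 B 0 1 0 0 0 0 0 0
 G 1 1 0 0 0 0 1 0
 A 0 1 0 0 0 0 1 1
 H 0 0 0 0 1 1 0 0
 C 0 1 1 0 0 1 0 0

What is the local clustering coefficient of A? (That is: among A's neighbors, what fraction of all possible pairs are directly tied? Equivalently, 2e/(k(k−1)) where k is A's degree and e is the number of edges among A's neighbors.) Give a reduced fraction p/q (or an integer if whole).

A's neighbors: C, F, and H (k = 3).
Possible neighbor pairs: C(3,2) = 3. Edges among them: C–F → e = 1.
Clustering(A) = 1/3.

1/3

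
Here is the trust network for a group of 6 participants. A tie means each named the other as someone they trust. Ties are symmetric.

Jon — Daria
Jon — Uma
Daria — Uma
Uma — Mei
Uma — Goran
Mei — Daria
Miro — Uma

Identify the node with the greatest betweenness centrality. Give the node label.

Unnormalized betweenness of each node: Daria:1/2, Goran:0, Jon:0, Mei:0, Miro:0, Uma:15/2.
Uma has the largest value, 15/2, making it the main broker — the node through which the most shortest paths run.

Uma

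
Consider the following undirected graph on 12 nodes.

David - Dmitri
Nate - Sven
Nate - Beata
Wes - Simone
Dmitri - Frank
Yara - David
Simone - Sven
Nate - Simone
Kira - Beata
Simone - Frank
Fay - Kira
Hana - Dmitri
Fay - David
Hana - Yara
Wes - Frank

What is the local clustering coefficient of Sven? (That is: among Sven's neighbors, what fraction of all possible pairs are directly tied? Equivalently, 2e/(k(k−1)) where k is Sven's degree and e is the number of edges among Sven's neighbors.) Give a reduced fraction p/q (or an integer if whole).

Sven's neighbors: Nate and Simone (k = 2).
Possible neighbor pairs: C(2,2) = 1. Edges among them: Nate–Simone → e = 1.
Clustering(Sven) = 1/1.

1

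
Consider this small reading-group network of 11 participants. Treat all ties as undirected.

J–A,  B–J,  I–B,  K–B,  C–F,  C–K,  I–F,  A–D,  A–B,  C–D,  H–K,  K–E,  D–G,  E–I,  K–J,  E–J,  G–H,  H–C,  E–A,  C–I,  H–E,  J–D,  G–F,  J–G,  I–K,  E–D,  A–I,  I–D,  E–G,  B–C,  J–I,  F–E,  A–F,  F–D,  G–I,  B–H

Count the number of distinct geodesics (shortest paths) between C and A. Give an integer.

The shortest distance is 2. The length-2 paths are: C–B–A; C–I–A; C–D–A; C–F–A.
That gives 4 distinct shortest paths.

4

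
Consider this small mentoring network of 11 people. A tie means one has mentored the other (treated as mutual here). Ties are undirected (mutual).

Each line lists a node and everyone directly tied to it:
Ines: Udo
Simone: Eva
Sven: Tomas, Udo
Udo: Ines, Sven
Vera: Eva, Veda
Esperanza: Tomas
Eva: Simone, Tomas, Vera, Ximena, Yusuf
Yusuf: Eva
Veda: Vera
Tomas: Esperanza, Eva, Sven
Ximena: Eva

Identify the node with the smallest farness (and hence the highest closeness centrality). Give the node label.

Farness (sum of distances to all others) for each node — Esperanza:28, Eva:18, Ines:40, Simone:27, Sven:24, Tomas:19, Udo:31, Veda:34, Vera:25, Ximena:27, Yusuf:27.
The smallest farness is 18, for Eva, so Eva has the highest closeness.

Eva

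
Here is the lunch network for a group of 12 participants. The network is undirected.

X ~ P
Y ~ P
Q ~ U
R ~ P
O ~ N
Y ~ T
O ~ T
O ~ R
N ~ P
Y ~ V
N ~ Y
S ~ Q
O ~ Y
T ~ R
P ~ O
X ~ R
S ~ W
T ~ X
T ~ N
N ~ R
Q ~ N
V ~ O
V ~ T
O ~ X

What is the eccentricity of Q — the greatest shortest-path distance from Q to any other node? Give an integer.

3

Distances from Q: N:1, O:2, P:2, R:2, S:1, T:2, U:1, V:3, W:2, X:3, Y:2.
The largest is 3 (to X and V), so the eccentricity of Q is 3.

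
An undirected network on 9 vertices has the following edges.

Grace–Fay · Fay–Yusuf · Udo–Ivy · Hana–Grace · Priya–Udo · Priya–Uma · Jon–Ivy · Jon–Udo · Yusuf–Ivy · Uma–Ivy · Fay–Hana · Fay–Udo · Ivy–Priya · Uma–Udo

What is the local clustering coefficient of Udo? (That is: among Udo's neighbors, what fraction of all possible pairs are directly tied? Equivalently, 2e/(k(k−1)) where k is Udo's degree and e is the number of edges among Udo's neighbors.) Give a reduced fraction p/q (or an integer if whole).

Udo's neighbors: Fay, Ivy, Jon, Priya, and Uma (k = 5).
Possible neighbor pairs: C(5,2) = 10. Edges among them: Ivy–Jon, Ivy–Priya, Ivy–Uma, Priya–Uma → e = 4.
Clustering(Udo) = 4/10 = 2/5.

2/5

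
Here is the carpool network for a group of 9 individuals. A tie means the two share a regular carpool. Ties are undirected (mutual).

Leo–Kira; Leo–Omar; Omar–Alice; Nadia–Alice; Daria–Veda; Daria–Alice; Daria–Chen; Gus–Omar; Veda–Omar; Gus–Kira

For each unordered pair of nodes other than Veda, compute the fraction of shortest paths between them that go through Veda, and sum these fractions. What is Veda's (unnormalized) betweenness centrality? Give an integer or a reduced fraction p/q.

4

Pairs whose geodesics pass through Veda — Chen–Leo: 1/2; Chen–Gus: 1/2; Chen–Kira: 2/4; Chen–Omar: 1/2; Leo–Daria: 1/2; Gus–Daria: 1/2; Kira–Daria: 2/4; Omar–Daria: 1/2.
All other pairs contribute 0.
Summing the contributions gives betweenness(Veda) = 4.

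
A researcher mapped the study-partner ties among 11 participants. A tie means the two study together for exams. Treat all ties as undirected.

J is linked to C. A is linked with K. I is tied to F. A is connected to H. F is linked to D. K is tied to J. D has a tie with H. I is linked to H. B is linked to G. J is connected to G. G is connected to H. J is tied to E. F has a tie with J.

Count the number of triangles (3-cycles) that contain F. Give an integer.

F's neighbors are D, I, and J, but none of them are tied to each other, so no triangle contains F.

0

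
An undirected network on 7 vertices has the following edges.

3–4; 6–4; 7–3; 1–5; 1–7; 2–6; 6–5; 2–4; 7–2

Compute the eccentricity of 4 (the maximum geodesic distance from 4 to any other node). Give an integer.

Distances from 4: 1:3, 2:1, 3:1, 5:2, 6:1, 7:2.
The largest is 3 (to 1), so the eccentricity of 4 is 3.

3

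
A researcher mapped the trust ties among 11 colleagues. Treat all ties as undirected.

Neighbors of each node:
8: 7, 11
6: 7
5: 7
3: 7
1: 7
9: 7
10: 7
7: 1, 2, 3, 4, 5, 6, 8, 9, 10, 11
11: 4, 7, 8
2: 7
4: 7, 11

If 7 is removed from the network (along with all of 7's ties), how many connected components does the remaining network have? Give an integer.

8

Without 7, the remaining ties split the others into: {6}; {10}; {5}; {4, 8, 11}; {2}; {1}; {9}; {3}.
That's 8 separate components.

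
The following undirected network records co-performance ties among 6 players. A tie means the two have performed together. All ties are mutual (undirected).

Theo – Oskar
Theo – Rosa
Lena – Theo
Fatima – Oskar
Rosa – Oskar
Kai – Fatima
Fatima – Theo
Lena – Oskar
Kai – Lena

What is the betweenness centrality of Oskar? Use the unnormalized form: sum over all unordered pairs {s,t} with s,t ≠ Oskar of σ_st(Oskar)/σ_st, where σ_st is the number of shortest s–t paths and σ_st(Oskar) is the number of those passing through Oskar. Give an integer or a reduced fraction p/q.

Pairs whose geodesics pass through Oskar — Lena–Fatima: 1/3; Lena–Rosa: 1/2; Kai–Rosa: 2/4; Fatima–Rosa: 1/2.
All other pairs contribute 0.
Summing the contributions gives betweenness(Oskar) = 11/6.

11/6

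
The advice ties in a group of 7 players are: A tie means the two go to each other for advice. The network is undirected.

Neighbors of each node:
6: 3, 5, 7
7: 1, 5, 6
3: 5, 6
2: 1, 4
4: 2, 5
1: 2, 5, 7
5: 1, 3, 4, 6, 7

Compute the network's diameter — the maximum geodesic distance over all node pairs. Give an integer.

3

Eccentricity of each node (its greatest distance to any other): 1:2, 2:3, 3:3, 4:2, 5:2, 6:3, 7:2.
The maximum eccentricity is 3, realized for instance by the pair 6–2 via 6 – 5 – 4 – 2. So the diameter is 3.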